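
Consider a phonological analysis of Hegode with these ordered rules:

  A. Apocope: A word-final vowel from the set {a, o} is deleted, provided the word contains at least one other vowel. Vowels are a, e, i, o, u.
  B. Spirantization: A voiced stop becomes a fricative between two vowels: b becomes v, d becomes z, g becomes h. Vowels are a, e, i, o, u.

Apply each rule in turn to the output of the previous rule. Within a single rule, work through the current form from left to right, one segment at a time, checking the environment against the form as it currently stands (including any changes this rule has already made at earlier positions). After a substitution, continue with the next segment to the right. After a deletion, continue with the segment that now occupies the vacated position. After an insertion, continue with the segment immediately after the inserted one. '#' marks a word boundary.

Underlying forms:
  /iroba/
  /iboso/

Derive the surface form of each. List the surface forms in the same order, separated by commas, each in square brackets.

[irob], [ivos]

/iroba/:
  A Apocope: [iroba] → [irob]
  B Spirantization: no change — [irob]
/iboso/:
  A Apocope: [iboso] → [ibos]
  B Spirantization: [ibos] → [ivos]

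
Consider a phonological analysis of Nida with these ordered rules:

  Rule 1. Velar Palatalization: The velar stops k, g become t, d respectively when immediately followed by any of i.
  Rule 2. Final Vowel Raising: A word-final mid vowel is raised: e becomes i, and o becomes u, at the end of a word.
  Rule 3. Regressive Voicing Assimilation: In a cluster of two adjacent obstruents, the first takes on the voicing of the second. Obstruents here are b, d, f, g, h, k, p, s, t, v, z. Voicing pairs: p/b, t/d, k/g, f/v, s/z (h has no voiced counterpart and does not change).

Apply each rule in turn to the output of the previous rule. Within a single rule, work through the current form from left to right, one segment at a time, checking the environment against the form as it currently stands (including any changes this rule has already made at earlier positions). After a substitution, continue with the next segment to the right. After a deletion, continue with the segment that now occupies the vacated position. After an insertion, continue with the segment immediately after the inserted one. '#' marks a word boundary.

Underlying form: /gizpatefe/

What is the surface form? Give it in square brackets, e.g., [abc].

Rule 1 Velar Palatalization: [gizpatefe] → [dizpatefe]
Rule 2 Final Vowel Raising: [dizpatefe] → [dizpatefi]
Rule 3 Regressive Voicing Assimilation: [dizpatefi] → [dispatefi]

[dispatefi]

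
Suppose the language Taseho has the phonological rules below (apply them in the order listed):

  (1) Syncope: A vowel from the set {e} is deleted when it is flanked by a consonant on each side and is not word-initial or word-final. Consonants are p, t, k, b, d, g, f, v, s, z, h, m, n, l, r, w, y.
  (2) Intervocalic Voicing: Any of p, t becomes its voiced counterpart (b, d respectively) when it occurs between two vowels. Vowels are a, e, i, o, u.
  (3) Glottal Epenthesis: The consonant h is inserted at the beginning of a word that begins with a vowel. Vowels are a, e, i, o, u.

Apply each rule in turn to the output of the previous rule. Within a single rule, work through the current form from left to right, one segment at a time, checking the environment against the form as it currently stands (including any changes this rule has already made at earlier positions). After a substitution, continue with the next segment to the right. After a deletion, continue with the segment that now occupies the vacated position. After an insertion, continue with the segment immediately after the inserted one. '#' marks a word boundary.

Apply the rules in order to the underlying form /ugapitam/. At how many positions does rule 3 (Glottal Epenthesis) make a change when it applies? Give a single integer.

1

(1) Syncope: no change — [ugapitam]
(2) Intervocalic Voicing: [ugapitam] → [ugabidam]
(3) Glottal Epenthesis: [ugabidam] → [hugabidam]
Rule 3 changed 1 position(s).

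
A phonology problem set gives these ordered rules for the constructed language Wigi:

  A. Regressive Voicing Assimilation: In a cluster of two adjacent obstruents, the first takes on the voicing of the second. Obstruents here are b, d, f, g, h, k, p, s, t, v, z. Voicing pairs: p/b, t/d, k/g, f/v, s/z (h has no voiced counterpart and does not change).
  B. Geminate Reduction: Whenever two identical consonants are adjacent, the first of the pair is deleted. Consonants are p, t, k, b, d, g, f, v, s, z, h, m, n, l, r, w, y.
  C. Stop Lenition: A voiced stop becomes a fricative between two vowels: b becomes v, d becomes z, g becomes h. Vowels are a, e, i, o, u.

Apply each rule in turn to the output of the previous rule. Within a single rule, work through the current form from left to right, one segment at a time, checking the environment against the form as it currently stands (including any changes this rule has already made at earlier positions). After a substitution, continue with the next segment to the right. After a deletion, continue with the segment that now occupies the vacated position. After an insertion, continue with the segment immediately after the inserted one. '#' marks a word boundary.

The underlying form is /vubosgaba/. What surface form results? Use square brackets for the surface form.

[vuvozgava]

A Regressive Voicing Assimilation: [vubosgaba] → [vubozgaba]
B Geminate Reduction: no change — [vubozgaba]
C Stop Lenition: [vubozgaba] → [vuvozgava]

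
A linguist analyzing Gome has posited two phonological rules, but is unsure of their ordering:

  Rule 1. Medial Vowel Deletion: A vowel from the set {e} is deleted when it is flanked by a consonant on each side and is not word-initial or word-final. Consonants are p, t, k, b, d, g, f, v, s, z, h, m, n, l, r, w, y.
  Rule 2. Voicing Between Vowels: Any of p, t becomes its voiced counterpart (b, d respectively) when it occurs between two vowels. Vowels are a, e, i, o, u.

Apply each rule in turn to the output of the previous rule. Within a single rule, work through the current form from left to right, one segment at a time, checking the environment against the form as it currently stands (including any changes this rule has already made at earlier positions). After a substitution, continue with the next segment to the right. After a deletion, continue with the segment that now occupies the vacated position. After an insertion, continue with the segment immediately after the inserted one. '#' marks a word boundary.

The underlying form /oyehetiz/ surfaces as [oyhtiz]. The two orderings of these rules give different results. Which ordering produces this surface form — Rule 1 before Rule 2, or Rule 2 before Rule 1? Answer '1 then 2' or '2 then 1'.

1 then 2

Order 1 then 2:
  1 Medial Vowel Deletion: [oyehetiz] → [oyhtiz]
  2 Voicing Between Vowels: no change — [oyhtiz]
  result: [oyhtiz]
Order 2 then 1:
  2 Voicing Between Vowels: [oyehetiz] → [oyehediz]
  1 Medial Vowel Deletion: [oyehediz] → [oyhdiz]
  result: [oyhdiz]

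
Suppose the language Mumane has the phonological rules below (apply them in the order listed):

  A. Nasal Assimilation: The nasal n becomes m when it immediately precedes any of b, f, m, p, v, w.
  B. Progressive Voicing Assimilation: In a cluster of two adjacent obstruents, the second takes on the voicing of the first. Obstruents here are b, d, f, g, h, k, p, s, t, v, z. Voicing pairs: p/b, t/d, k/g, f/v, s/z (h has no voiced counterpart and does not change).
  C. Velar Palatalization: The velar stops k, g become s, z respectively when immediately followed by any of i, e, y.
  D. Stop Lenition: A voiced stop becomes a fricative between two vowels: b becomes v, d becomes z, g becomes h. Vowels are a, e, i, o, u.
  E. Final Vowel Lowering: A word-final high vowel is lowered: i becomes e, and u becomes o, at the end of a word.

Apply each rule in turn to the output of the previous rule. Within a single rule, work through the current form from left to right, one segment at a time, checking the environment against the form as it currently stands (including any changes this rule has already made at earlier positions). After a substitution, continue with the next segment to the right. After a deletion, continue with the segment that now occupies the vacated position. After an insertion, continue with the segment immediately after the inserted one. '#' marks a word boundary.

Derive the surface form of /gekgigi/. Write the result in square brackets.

A Nasal Assimilation: no change — [gekgigi]
B Progressive Voicing Assimilation: [gekgigi] → [gekkigi]
C Velar Palatalization: [gekkigi] → [zeksizi]
D Stop Lenition: no change — [zeksizi]
E Final Vowel Lowering: [zeksizi] → [zeksize]

[zeksize]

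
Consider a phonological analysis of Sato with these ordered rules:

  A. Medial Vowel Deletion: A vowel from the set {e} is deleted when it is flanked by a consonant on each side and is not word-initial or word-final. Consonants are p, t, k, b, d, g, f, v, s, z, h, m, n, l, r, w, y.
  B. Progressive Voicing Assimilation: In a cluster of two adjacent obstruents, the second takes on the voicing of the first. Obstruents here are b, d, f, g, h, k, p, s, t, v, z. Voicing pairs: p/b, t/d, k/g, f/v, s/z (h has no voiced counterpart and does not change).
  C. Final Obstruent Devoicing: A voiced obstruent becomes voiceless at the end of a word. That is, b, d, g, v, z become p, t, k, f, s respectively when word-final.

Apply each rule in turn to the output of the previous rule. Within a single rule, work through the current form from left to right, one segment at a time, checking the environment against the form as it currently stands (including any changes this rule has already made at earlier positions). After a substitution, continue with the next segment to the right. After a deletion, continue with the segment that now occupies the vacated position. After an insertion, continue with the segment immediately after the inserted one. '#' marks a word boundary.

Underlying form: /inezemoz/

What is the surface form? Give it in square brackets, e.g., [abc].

A Medial Vowel Deletion: [inezemoz] → [inzmoz]
B Progressive Voicing Assimilation: no change — [inzmoz]
C Final Obstruent Devoicing: [inzmoz] → [inzmos]

[inzmos]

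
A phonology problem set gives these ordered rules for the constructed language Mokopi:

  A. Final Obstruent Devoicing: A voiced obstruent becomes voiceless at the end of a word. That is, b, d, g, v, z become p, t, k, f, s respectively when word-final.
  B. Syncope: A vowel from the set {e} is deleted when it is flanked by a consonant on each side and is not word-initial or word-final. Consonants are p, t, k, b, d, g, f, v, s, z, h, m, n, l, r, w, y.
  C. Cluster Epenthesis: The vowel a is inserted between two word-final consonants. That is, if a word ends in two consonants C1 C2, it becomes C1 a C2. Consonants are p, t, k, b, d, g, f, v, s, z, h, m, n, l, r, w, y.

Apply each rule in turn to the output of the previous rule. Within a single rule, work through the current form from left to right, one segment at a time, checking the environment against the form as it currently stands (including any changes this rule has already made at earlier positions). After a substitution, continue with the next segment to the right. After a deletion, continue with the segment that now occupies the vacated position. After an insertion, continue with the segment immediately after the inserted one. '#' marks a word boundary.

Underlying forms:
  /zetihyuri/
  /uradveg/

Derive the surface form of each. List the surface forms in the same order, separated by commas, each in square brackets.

[ztihyuri], [uradvak]

/zetihyuri/:
  A Final Obstruent Devoicing: no change — [zetihyuri]
  B Syncope: [zetihyuri] → [ztihyuri]
  C Cluster Epenthesis: no change — [ztihyuri]
/uradveg/:
  A Final Obstruent Devoicing: [uradveg] → [uradvek]
  B Syncope: [uradvek] → [uradvk]
  C Cluster Epenthesis: [uradvk] → [uradvak]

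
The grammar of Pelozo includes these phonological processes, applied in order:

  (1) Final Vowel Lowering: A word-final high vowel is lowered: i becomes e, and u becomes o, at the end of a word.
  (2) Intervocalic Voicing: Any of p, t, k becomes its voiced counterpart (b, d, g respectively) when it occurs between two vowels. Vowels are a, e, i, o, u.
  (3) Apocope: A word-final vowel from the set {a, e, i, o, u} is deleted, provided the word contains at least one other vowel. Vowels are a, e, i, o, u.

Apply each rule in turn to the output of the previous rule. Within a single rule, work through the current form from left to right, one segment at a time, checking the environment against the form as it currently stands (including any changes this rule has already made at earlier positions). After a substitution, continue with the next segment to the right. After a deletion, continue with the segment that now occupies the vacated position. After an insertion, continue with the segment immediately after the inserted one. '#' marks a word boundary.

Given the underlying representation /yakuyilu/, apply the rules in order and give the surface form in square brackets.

(1) Final Vowel Lowering: [yakuyilu] → [yakuyilo]
(2) Intervocalic Voicing: [yakuyilo] → [yaguyilo]
(3) Apocope: [yaguyilo] → [yaguyil]

[yaguyil]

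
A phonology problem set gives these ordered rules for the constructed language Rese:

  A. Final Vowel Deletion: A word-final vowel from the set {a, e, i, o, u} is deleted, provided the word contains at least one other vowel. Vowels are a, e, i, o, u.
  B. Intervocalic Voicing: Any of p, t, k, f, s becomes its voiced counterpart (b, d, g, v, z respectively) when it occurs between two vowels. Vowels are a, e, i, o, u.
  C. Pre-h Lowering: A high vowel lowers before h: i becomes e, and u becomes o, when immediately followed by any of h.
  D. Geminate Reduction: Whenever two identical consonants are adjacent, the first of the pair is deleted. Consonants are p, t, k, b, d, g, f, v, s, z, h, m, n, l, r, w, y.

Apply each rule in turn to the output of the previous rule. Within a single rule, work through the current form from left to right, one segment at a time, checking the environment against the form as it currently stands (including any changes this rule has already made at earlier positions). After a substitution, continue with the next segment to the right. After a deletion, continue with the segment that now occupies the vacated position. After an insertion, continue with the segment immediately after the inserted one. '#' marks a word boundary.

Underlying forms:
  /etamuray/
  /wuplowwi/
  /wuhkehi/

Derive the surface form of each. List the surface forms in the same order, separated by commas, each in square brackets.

[edamuray], [wuplow], [wohkeh]

/etamuray/:
  A Final Vowel Deletion: no change — [etamuray]
  B Intervocalic Voicing: [etamuray] → [edamuray]
  C Pre-h Lowering: no change — [edamuray]
  D Geminate Reduction: no change — [edamuray]
/wuplowwi/:
  A Final Vowel Deletion: [wuplowwi] → [wuploww]
  B Intervocalic Voicing: no change — [wuploww]
  C Pre-h Lowering: no change — [wuploww]
  D Geminate Reduction: [wuploww] → [wuplow]
/wuhkehi/:
  A Final Vowel Deletion: [wuhkehi] → [wuhkeh]
  B Intervocalic Voicing: no change — [wuhkeh]
  C Pre-h Lowering: [wuhkeh] → [wohkeh]
  D Geminate Reduction: no change — [wohkeh]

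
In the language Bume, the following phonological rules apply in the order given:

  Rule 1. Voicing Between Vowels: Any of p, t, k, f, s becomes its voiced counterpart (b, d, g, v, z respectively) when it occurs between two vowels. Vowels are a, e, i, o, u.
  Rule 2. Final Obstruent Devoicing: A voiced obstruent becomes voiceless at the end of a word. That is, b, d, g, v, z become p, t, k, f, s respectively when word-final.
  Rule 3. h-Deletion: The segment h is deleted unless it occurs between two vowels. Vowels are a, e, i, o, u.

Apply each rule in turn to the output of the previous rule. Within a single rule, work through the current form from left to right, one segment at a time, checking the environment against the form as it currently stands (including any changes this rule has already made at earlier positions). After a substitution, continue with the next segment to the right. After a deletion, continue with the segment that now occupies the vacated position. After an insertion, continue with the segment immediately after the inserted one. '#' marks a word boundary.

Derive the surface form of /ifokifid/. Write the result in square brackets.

[ivogivit]

Rule 1 Voicing Between Vowels: [ifokifid] → [ivogivid]
Rule 2 Final Obstruent Devoicing: [ivogivid] → [ivogivit]
Rule 3 h-Deletion: no change — [ivogivit]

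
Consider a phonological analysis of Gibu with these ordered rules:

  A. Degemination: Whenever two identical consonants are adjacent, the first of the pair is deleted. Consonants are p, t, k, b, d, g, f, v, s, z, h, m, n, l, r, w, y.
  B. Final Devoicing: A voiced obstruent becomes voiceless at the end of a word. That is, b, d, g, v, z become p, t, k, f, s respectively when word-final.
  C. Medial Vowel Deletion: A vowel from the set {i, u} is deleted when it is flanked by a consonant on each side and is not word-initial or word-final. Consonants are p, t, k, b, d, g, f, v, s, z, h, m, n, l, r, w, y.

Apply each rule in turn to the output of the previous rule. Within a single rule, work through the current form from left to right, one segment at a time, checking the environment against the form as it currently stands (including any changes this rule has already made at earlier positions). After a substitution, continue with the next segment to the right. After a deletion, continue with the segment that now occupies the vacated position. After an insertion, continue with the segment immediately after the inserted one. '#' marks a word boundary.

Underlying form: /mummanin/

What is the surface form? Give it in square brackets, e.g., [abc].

A Degemination: [mummanin] → [mumanin]
B Final Devoicing: no change — [mumanin]
C Medial Vowel Deletion: [mumanin] → [mmann]

[mmann]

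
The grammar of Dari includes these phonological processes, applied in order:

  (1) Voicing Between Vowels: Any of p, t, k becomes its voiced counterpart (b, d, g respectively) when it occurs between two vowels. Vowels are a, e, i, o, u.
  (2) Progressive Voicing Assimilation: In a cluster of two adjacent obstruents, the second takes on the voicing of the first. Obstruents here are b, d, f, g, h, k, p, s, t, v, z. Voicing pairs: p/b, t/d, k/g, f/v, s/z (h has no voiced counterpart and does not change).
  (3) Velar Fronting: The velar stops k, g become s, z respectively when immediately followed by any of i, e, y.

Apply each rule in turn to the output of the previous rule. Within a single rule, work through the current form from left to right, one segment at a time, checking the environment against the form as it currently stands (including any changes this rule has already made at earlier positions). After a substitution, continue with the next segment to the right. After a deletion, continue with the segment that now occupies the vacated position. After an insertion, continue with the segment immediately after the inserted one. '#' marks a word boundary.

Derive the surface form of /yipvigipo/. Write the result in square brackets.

[yipfizibo]

(1) Voicing Between Vowels: [yipvigipo] → [yipvigibo]
(2) Progressive Voicing Assimilation: [yipvigibo] → [yipfigibo]
(3) Velar Fronting: [yipfigibo] → [yipfizibo]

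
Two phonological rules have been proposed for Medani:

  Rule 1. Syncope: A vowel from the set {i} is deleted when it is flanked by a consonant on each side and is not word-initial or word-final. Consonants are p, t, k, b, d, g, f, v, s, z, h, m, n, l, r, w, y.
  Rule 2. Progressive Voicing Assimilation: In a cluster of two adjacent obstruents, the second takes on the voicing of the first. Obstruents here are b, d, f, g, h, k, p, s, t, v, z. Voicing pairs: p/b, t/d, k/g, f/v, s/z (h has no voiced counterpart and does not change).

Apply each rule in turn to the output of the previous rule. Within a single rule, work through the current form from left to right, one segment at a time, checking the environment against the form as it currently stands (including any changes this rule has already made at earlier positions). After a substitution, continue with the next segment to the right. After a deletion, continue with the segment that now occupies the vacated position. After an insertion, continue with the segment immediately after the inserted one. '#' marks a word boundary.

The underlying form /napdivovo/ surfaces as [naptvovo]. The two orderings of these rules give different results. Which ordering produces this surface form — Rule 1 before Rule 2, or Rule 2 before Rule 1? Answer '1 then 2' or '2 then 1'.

Order 1 then 2:
  1 Syncope: [napdivovo] → [napdvovo]
  2 Progressive Voicing Assimilation: [napdvovo] → [naptfovo]
  result: [naptfovo]
Order 2 then 1:
  2 Progressive Voicing Assimilation: [napdivovo] → [naptivovo]
  1 Syncope: [naptivovo] → [naptvovo]
  result: [naptvovo]

2 then 1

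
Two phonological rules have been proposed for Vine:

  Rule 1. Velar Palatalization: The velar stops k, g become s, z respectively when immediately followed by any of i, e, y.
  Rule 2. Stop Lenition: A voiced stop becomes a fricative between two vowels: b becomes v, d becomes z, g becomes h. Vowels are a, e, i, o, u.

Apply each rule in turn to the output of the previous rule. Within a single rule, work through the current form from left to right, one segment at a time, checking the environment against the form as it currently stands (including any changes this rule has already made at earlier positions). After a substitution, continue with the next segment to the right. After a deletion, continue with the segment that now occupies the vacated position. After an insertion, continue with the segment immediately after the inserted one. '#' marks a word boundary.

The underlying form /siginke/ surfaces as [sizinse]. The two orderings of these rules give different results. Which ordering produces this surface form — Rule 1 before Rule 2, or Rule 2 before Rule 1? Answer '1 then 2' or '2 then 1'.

1 then 2

Order 1 then 2:
  1 Velar Palatalization: [siginke] → [sizinse]
  2 Stop Lenition: no change — [sizinse]
  result: [sizinse]
Order 2 then 1:
  2 Stop Lenition: [siginke] → [sihinke]
  1 Velar Palatalization: [sihinke] → [sihinse]
  result: [sihinse]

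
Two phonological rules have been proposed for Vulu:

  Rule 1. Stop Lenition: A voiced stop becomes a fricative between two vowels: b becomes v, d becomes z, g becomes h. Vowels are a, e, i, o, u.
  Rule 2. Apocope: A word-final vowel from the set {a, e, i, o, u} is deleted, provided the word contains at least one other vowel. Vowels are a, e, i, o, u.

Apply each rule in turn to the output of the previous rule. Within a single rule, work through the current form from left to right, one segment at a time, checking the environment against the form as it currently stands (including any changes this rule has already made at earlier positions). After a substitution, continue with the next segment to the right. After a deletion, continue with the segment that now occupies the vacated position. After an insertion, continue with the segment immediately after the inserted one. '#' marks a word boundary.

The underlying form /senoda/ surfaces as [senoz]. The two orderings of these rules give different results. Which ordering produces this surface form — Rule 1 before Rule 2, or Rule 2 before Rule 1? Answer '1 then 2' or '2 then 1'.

1 then 2

Order 1 then 2:
  1 Stop Lenition: [senoda] → [senoza]
  2 Apocope: [senoza] → [senoz]
  result: [senoz]
Order 2 then 1:
  2 Apocope: [senoda] → [senod]
  1 Stop Lenition: no change — [senod]
  result: [senod]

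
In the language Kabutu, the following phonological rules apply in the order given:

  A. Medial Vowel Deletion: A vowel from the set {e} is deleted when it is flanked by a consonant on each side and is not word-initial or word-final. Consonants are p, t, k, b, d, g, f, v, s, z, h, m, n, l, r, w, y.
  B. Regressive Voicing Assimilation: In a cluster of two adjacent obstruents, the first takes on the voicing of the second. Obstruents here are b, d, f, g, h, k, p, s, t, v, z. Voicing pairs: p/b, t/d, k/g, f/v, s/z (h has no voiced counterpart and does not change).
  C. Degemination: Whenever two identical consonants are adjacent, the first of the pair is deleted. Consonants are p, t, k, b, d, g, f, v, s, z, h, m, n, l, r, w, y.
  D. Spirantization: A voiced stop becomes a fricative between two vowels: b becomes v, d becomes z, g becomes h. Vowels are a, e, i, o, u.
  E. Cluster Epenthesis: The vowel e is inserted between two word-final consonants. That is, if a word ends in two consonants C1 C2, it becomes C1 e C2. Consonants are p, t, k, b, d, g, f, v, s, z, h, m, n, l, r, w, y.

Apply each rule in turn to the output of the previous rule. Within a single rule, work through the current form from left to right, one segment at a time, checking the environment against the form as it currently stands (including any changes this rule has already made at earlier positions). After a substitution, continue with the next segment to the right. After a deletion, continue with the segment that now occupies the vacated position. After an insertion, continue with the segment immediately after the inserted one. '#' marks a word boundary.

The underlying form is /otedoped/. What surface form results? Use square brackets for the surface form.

[ozobed]

A Medial Vowel Deletion: [otedoped] → [otdopd]
B Regressive Voicing Assimilation: [otdopd] → [oddobd]
C Degemination: [oddobd] → [odobd]
D Spirantization: [odobd] → [ozobd]
E Cluster Epenthesis: [ozobd] → [ozobed]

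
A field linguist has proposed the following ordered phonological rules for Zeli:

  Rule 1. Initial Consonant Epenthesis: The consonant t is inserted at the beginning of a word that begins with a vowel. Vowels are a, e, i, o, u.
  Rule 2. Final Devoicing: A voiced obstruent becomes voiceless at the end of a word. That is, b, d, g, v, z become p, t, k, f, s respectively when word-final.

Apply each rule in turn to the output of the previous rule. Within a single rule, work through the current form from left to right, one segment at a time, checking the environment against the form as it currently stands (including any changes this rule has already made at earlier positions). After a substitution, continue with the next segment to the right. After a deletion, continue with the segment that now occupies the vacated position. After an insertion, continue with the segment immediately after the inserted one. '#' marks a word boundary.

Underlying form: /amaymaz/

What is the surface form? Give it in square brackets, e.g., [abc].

[tamaymas]

Rule 1 Initial Consonant Epenthesis: [amaymaz] → [tamaymaz]
Rule 2 Final Devoicing: [tamaymaz] → [tamaymas]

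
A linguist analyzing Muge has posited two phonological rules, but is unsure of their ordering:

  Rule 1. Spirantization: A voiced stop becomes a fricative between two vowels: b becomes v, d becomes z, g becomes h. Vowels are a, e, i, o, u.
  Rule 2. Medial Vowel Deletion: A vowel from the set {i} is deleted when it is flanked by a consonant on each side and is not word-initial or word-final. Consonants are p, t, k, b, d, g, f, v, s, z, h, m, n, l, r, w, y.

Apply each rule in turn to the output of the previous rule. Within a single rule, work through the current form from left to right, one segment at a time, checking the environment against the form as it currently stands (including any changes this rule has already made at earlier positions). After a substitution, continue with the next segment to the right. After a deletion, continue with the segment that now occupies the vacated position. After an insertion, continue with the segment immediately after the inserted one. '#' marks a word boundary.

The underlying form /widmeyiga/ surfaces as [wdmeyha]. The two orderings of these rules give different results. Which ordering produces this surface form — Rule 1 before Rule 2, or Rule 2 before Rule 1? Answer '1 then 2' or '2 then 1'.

Order 1 then 2:
  1 Spirantization: [widmeyiga] → [widmeyiha]
  2 Medial Vowel Deletion: [widmeyiha] → [wdmeyha]
  result: [wdmeyha]
Order 2 then 1:
  2 Medial Vowel Deletion: [widmeyiga] → [wdmeyga]
  1 Spirantization: no change — [wdmeyga]
  result: [wdmeyga]

1 then 2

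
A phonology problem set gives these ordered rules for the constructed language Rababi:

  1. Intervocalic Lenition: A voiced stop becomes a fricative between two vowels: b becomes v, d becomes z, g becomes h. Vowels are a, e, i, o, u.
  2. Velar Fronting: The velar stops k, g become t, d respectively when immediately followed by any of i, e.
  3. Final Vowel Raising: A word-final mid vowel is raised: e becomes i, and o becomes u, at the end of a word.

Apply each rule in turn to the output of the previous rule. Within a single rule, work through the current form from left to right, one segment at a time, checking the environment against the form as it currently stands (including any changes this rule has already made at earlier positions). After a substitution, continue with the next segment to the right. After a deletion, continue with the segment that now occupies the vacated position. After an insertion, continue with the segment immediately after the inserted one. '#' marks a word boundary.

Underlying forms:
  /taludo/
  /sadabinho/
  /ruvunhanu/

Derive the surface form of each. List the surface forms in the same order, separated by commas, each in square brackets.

/taludo/:
  1 Intervocalic Lenition: [taludo] → [taluzo]
  2 Velar Fronting: no change — [taluzo]
  3 Final Vowel Raising: [taluzo] → [taluzu]
/sadabinho/:
  1 Intervocalic Lenition: [sadabinho] → [sazavinho]
  2 Velar Fronting: no change — [sazavinho]
  3 Final Vowel Raising: [sazavinho] → [sazavinhu]
/ruvunhanu/:
  1 Intervocalic Lenition: no change — [ruvunhanu]
  2 Velar Fronting: no change — [ruvunhanu]
  3 Final Vowel Raising: no change — [ruvunhanu]

[taluzu], [sazavinhu], [ruvunhanu]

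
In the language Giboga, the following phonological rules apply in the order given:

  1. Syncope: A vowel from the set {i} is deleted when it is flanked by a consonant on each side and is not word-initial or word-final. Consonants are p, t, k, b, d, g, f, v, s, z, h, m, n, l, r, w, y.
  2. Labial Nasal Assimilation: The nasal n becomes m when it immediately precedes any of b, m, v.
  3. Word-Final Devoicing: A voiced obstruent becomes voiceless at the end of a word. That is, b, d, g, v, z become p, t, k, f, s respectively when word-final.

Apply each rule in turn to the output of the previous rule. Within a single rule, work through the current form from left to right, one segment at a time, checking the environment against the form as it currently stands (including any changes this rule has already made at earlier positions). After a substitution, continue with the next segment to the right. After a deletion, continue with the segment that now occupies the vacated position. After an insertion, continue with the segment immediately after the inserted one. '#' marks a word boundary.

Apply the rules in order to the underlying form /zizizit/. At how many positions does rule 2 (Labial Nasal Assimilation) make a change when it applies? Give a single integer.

0

1 Syncope: [zizizit] → [zzzt]
2 Labial Nasal Assimilation: no change — [zzzt]
3 Word-Final Devoicing: no change — [zzzt]
Rule 2 changed 0 position(s).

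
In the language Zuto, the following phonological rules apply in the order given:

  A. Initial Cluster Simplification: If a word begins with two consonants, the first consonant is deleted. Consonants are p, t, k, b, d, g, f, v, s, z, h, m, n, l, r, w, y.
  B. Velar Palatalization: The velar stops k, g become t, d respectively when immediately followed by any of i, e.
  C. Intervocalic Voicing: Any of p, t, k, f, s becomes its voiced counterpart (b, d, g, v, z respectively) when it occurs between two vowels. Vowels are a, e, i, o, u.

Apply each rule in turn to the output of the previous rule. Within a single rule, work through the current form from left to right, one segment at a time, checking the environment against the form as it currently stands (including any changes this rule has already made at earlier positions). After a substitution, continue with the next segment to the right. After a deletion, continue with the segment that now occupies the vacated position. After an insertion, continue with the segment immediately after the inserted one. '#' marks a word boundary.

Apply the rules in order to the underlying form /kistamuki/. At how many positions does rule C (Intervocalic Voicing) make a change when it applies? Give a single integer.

1

A Initial Cluster Simplification: no change — [kistamuki]
B Velar Palatalization: [kistamuki] → [tistamuti]
C Intervocalic Voicing: [tistamuti] → [tistamudi]
Rule C changed 1 position(s).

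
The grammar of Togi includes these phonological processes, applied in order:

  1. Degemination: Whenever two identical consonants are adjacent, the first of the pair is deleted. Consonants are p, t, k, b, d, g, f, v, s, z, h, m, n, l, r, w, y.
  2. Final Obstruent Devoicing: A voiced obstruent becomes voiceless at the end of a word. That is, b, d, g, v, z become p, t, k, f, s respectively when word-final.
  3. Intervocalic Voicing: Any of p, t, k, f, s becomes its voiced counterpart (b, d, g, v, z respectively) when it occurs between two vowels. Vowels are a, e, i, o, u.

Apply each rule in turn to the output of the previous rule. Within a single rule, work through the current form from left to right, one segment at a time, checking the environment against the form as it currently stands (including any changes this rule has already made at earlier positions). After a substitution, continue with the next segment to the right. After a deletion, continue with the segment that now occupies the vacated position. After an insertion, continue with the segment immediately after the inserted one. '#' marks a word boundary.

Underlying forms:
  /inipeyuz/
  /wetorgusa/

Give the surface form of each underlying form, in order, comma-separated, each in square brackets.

/inipeyuz/:
  1 Degemination: no change — [inipeyuz]
  2 Final Obstruent Devoicing: [inipeyuz] → [inipeyus]
  3 Intervocalic Voicing: [inipeyus] → [inibeyus]
/wetorgusa/:
  1 Degemination: no change — [wetorgusa]
  2 Final Obstruent Devoicing: no change — [wetorgusa]
  3 Intervocalic Voicing: [wetorgusa] → [wedorguza]

[inibeyus], [wedorguza]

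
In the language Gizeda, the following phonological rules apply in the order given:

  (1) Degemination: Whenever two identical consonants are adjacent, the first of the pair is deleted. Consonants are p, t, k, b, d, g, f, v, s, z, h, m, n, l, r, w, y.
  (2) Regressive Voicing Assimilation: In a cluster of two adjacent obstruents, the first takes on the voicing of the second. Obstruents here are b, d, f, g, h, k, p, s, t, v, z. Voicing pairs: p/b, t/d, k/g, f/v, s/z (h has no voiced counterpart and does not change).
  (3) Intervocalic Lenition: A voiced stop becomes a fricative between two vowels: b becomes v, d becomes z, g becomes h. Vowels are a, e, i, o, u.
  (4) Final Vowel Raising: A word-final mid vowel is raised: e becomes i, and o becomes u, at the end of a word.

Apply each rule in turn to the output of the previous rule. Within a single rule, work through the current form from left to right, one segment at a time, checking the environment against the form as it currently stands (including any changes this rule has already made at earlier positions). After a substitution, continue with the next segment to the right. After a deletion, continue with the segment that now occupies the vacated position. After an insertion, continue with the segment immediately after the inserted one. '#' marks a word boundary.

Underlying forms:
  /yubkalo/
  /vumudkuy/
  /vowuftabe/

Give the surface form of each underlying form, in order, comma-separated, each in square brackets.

[yupkalu], [vumutkuy], [vowuftavi]

/yubkalo/:
  (1) Degemination: no change — [yubkalo]
  (2) Regressive Voicing Assimilation: [yubkalo] → [yupkalo]
  (3) Intervocalic Lenition: no change — [yupkalo]
  (4) Final Vowel Raising: [yupkalo] → [yupkalu]
/vumudkuy/:
  (1) Degemination: no change — [vumudkuy]
  (2) Regressive Voicing Assimilation: [vumudkuy] → [vumutkuy]
  (3) Intervocalic Lenition: no change — [vumutkuy]
  (4) Final Vowel Raising: no change — [vumutkuy]
/vowuftabe/:
  (1) Degemination: no change — [vowuftabe]
  (2) Regressive Voicing Assimilation: no change — [vowuftabe]
  (3) Intervocalic Lenition: [vowuftabe] → [vowuftave]
  (4) Final Vowel Raising: [vowuftave] → [vowuftavi]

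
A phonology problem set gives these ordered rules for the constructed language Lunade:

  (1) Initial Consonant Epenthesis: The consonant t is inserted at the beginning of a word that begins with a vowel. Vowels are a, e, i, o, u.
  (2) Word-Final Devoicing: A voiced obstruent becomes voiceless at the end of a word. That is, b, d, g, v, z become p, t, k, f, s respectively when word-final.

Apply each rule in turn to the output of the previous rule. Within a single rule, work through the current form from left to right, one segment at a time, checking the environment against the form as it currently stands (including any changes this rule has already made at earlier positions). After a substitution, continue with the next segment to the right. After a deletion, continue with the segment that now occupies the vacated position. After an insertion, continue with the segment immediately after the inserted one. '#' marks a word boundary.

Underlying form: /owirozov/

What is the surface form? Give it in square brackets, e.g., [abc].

(1) Initial Consonant Epenthesis: [owirozov] → [towirozov]
(2) Word-Final Devoicing: [towirozov] → [towirozof]

[towirozof]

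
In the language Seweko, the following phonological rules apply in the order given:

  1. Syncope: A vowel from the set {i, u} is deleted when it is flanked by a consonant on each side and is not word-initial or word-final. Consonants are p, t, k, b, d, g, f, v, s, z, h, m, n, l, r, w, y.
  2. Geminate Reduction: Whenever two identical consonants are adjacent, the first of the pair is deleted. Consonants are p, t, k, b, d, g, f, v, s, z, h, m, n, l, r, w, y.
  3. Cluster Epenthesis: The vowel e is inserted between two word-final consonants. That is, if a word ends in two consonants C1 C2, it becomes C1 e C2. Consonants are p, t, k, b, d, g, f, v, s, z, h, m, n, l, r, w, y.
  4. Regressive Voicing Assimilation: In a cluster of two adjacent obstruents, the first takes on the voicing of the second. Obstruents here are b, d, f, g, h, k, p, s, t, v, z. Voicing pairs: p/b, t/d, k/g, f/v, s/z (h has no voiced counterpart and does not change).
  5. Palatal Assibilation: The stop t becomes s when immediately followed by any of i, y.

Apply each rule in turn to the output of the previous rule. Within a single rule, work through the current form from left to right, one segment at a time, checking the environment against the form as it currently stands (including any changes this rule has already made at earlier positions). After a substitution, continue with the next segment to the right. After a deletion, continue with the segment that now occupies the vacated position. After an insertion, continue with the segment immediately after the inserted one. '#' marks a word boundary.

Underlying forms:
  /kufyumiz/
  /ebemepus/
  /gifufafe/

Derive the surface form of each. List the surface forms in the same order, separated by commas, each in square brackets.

[kfymez], [ebemepes], [kfafe]

/kufyumiz/:
  1 Syncope: [kufyumiz] → [kfymz]
  2 Geminate Reduction: no change — [kfymz]
  3 Cluster Epenthesis: [kfymz] → [kfymez]
  4 Regressive Voicing Assimilation: no change — [kfymez]
  5 Palatal Assibilation: no change — [kfymez]
/ebemepus/:
  1 Syncope: [ebemepus] → [ebemeps]
  2 Geminate Reduction: no change — [ebemeps]
  3 Cluster Epenthesis: [ebemeps] → [ebemepes]
  4 Regressive Voicing Assimilation: no change — [ebemepes]
  5 Palatal Assibilation: no change — [ebemepes]
/gifufafe/:
  1 Syncope: [gifufafe] → [gffafe]
  2 Geminate Reduction: [gffafe] → [gfafe]
  3 Cluster Epenthesis: no change — [gfafe]
  4 Regressive Voicing Assimilation: [gfafe] → [kfafe]
  5 Palatal Assibilation: no change — [kfafe]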